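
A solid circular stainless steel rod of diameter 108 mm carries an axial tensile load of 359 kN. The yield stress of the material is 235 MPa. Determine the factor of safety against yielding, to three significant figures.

A = πd²/4 = 9161 mm².
σ = F/A = 359000/9161 = 39.19 MPa.
n = 235/39.19 = 5.997.

n = 6.00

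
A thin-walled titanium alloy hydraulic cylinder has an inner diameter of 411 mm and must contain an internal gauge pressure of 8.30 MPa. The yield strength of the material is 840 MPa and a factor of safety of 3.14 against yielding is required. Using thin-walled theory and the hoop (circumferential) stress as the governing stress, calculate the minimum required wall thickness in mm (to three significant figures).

σ_allow = 840/3.14 = 267.5 MPa.
Hoop stress σ_h = pD/(2t), so t = pD/(2σ_allow) = 8.30×411/(2×267.5) = 6.376 mm.

t = 6.38 mm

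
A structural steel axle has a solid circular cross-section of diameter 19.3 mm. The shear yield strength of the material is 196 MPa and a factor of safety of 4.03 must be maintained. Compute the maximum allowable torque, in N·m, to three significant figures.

τ_allow = 196/4.03 = 48.64 MPa.
For a solid shaft T_allow = τ_allow·πd³/16; πd³/16 = π×19.3³/16 = 1412 mm³.
T_allow = 48.64×1412 = 68650 N·mm = 68.65 N·m.

T_allow = 68.7 N·m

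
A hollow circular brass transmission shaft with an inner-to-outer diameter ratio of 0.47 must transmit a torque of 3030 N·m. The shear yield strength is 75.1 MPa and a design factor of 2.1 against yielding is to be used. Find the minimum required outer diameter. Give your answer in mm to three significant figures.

d_o = 76.8 mm

τ_allow = 75.1/2.1 = 35.76 MPa.
For a hollow shaft τ = 16T/[πd_o³(1−k⁴)] with k = 0.47, so 1−k⁴ = 0.9512.
d_o³ = 16T/[π τ_allow (1−k⁴)] = 16×3030000/(π×35.76×0.9512) = 453600 mm³.
d_o = 76.84 mm.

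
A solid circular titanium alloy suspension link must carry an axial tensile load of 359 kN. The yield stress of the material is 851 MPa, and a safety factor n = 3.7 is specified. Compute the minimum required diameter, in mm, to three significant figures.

d = 44.6 mm

Allowable stress σ_allow = 851/3.7 = 230.0 MPa.
Required area A = F/σ_allow = 359000/230.0 = 1561 mm².
A = πd²/4 → d = √(4A/π) = 44.58 mm.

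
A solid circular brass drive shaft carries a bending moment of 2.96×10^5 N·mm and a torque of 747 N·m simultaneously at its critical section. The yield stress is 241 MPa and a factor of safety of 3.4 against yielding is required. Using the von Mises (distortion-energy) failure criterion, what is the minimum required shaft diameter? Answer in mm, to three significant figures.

σ_allow = σ_y/n = 241/3.4 = 70.88 MPa.
For a solid shaft σ_b = 32M/(πd³) and τ = 16T/(πd³), so the von Mises stress is σ' = (16/πd³)·√(4M²+3T²).
√(4M²+3T²) = √(4×(296000)² + 3×(747000)²) = 1.423×10^6 N·mm.
d³ = 16×1.423×10^6/(π×70.88) = 102200 mm³.
d = 46.76 mm.

d = 46.8 mm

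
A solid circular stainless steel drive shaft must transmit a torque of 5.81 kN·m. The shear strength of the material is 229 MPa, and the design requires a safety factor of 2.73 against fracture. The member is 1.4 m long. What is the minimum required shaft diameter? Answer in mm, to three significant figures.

d = 70.7 mm

Allowable shear stress τ_allow = 229/2.73 = 83.88 MPa.
For a solid shaft τ = 16T/(πd³), so d³ = 16T/(π τ_allow) = 16×5810000/(π×83.88) = 352800 mm³.
d = (352800)^(1/3) = 70.66 mm.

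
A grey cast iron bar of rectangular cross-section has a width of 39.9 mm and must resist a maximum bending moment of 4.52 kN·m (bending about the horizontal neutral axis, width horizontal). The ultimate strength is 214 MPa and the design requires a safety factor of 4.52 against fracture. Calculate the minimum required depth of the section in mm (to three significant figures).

h = 120 mm

σ_allow = 214/4.52 = 47.35 MPa.
For a rectangular section σ = 6M/(bh²), so h² = 6M/(b σ_allow) = 6×4520000/(39.9×47.35) = 14360 mm².
h = 119.8 mm.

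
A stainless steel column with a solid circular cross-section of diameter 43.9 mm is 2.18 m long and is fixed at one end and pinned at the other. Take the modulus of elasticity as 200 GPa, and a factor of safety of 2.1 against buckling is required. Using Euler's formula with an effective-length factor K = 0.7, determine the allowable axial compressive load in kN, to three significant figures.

P_allow = 73.6 kN

I = πd⁴/64 = π×43.9⁴/64 = 182300 mm⁴.
Effective length L_e = KL = 0.7×2.18 m = 1526 mm.
Euler critical load P_cr = π²EI/L_e² = π²×200000×182300/1526² = 154500 N.
P_allow = P_cr/n = 154500/2.1 = 73590 N.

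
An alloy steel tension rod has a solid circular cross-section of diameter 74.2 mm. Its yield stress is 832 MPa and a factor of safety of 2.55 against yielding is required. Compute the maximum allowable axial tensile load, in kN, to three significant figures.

F_allow = 1410 kN

σ_allow = 832/2.55 = 326.3 MPa.
A = πd²/4 = π×74.2²/4 = 4324 mm².
F_allow = σ_allow × A = 326.3×4324 = 1.411×10^6 N.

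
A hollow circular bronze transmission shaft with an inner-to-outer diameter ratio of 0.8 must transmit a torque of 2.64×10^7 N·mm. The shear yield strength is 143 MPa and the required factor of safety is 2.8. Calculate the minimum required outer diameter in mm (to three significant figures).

d_o = 165 mm

τ_allow = 143/2.8 = 51.07 MPa.
For a hollow shaft τ = 16T/[πd_o³(1−k⁴)] with k = 0.8, so 1−k⁴ = 0.5904.
d_o³ = 16T/[π τ_allow (1−k⁴)] = 16×2.6400×10^7/(π×51.07×0.5904) = 4.459×10^6 mm³.
d_o = 164.6 mm.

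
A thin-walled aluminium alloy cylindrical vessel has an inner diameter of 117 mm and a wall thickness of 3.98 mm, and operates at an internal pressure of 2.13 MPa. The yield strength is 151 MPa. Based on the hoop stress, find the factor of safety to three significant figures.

n = 4.82

σ_h = pD/(2t) = 2.13×117/(2×3.98) = 31.31 MPa.
n = 151/31.31 = 4.823.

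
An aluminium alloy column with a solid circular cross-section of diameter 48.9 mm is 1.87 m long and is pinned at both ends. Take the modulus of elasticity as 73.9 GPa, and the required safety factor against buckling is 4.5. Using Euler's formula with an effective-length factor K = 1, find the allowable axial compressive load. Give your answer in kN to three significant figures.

I = πd⁴/64 = π×48.9⁴/64 = 280700 mm⁴.
Effective length L_e = KL = 1×1.87 m = 1870 mm.
Euler critical load P_cr = π²EI/L_e² = π²×73900×280700/1870² = 58540 N.
P_allow = P_cr/n = 58540/4.5 = 13010 N.

P_allow = 13.0 kN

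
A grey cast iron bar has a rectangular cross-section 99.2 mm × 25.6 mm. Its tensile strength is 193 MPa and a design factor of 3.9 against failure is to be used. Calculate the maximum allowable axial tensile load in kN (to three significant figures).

F_allow = 126 kN

σ_allow = 193/3.9 = 49.49 MPa.
A = 99.2×25.6 = 2540 mm².
F_allow = σ_allow × A = 49.49×2540 = 125700 N.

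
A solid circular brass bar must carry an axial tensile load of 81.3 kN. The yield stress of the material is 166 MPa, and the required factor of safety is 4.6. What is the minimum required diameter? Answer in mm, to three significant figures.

d = 53.6 mm

Allowable stress σ_allow = 166/4.6 = 36.09 MPa.
Required area A = F/σ_allow = 81300/36.09 = 2253 mm².
A = πd²/4 → d = √(4A/π) = 53.56 mm.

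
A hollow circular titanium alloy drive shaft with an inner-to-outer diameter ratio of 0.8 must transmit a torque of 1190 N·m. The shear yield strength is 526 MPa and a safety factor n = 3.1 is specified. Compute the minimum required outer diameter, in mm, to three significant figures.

d_o = 39.3 mm

τ_allow = 526/3.1 = 169.7 MPa.
For a hollow shaft τ = 16T/[πd_o³(1−k⁴)] with k = 0.8, so 1−k⁴ = 0.5904.
d_o³ = 16T/[π τ_allow (1−k⁴)] = 16×1190000/(π×169.7×0.5904) = 60500 mm³.
d_o = 39.26 mm.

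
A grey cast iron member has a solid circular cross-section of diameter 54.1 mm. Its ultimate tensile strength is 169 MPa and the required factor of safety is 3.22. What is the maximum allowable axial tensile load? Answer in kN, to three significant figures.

F_allow = 121 kN

σ_allow = 169/3.22 = 52.48 MPa.
A = πd²/4 = π×54.1²/4 = 2299 mm².
F_allow = σ_allow × A = 52.48×2299 = 120600 N.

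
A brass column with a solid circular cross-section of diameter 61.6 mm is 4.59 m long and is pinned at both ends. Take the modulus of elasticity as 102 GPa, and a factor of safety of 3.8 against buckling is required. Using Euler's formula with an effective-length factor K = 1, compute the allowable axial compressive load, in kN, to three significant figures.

I = πd⁴/64 = π×61.6⁴/64 = 706800 mm⁴.
Effective length L_e = KL = 1×4.59 m = 4590 mm.
Euler critical load P_cr = π²EI/L_e² = π²×102000×706800/4590² = 33770 N.
P_allow = P_cr/n = 33770/3.8 = 8888 N.

P_allow = 8.89 kN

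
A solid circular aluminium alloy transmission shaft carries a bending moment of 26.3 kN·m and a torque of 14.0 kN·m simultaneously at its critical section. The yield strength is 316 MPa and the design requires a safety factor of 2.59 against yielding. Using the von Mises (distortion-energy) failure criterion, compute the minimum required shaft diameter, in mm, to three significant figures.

d = 134 mm

σ_allow = σ_y/n = 316/2.59 = 122.0 MPa.
For a solid shaft σ_b = 32M/(πd³) and τ = 16T/(πd³), so the von Mises stress is σ' = (16/πd³)·√(4M²+3T²).
√(4M²+3T²) = √(4×(2.630×10^7)² + 3×(1.400×10^7)²) = 5.792×10^7 N·mm.
d³ = 16×5.792×10^7/(π×122.0) = 2.418×10^6 mm³.
d = 134.2 mm.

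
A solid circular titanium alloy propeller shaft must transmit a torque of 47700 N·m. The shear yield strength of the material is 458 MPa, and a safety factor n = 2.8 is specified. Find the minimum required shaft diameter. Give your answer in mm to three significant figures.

d = 114 mm

Allowable shear stress τ_allow = 458/2.8 = 163.6 MPa.
For a solid shaft τ = 16T/(πd³), so d³ = 16T/(π τ_allow) = 16×4.7700×10^7/(π×163.6) = 1.485×10^6 mm³.
d = (1.485×10^6)^(1/3) = 114.1 mm.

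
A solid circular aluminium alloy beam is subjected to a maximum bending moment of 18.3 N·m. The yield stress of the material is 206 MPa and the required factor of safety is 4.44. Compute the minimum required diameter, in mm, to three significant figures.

σ_allow = 206/4.44 = 46.40 MPa.
For a solid circular section σ = 32M/(πd³), so d³ = 32M/(π σ_allow) = 32×18300/(π×46.40) = 4018 mm³.
d = 15.90 mm.

d = 15.9 mm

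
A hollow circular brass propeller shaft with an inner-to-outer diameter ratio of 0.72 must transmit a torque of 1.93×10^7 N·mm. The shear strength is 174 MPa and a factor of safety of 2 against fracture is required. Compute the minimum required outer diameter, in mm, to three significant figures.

τ_allow = 174/2 = 87.00 MPa.
For a hollow shaft τ = 16T/[πd_o³(1−k⁴)] with k = 0.72, so 1−k⁴ = 0.7313.
d_o³ = 16T/[π τ_allow (1−k⁴)] = 16×1.9300×10^7/(π×87.00×0.7313) = 1.545×10^6 mm³.
d_o = 115.6 mm.

d_o = 116 mm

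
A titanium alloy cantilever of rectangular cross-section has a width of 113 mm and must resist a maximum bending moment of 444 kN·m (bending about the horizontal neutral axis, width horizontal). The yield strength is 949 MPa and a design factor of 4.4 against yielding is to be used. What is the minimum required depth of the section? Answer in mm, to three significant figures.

h = 331 mm

σ_allow = 949/4.4 = 215.7 MPa.
For a rectangular section σ = 6M/(bh²), so h² = 6M/(b σ_allow) = 6×4.4400×10^8/(113×215.7) = 109300 mm².
h = 330.6 mm.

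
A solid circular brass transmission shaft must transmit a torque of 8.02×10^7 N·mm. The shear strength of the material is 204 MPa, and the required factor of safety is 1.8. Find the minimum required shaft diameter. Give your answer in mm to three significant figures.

d = 153 mm

Allowable shear stress τ_allow = 204/1.8 = 113.3 MPa.
For a solid shaft τ = 16T/(πd³), so d³ = 16T/(π τ_allow) = 16×8.0200×10^7/(π×113.3) = 3.604×10^6 mm³.
d = (3.604×10^6)^(1/3) = 153.3 mm.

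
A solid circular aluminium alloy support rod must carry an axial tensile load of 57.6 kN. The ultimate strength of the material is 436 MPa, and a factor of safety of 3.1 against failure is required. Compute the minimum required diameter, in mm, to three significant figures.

Allowable stress σ_allow = 436/3.1 = 140.6 MPa.
Required area A = F/σ_allow = 57600/140.6 = 409.5 mm².
A = πd²/4 → d = √(4A/π) = 22.84 mm.

d = 22.8 mm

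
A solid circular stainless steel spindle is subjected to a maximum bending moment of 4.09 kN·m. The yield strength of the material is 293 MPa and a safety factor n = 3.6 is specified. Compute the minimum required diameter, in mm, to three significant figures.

d = 80.0 mm

σ_allow = 293/3.6 = 81.39 MPa.
For a solid circular section σ = 32M/(πd³), so d³ = 32M/(π σ_allow) = 32×4090000/(π×81.39) = 511900 mm³.
d = 79.99 mm.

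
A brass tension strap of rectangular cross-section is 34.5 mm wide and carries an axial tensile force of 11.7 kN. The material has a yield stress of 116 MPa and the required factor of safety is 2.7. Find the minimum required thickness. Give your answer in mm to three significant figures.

σ_allow = 116/2.7 = 42.96 MPa.
Required area A = F/σ_allow = 11700/42.96 = 272.3 mm².
t = A/w = 272.3/34.5 = 7.894 mm.

t = 7.89 mm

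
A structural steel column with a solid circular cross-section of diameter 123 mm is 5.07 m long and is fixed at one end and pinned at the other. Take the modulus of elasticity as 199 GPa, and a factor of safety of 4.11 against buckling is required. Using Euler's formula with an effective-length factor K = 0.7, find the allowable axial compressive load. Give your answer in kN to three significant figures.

I = πd⁴/64 = π×123⁴/64 = 1.124×10^7 mm⁴.
Effective length L_e = KL = 0.7×5.07 m = 3549 mm.
Euler critical load P_cr = π²EI/L_e² = π²×199000×1.124×10^7/3549² = 1.752×10^6 N.
P_allow = P_cr/n = 1.752×10^6/4.11 = 426300 N.

P_allow = 426 kN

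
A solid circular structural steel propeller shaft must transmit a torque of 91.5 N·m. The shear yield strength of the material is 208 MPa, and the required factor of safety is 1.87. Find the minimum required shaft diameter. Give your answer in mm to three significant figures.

Allowable shear stress τ_allow = 208/1.87 = 111.2 MPa.
For a solid shaft τ = 16T/(πd³), so d³ = 16T/(π τ_allow) = 16×91500/(π×111.2) = 4190 mm³.
d = (4190)^(1/3) = 16.12 mm.

d = 16.1 mm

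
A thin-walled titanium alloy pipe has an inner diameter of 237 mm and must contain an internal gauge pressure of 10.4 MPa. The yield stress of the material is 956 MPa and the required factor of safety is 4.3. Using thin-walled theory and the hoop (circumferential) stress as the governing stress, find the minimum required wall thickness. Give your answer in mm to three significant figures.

σ_allow = 956/4.3 = 222.3 MPa.
Hoop stress σ_h = pD/(2t), so t = pD/(2σ_allow) = 10.4×237/(2×222.3) = 5.543 mm.

t = 5.54 mm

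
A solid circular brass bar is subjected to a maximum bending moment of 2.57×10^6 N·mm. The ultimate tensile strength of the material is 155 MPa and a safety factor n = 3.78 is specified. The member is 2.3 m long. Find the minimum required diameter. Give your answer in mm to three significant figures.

d = 86.1 mm

σ_allow = 155/3.78 = 41.01 MPa.
For a solid circular section σ = 32M/(πd³), so d³ = 32M/(π σ_allow) = 32×2570000/(π×41.01) = 638400 mm³.
d = 86.11 mm.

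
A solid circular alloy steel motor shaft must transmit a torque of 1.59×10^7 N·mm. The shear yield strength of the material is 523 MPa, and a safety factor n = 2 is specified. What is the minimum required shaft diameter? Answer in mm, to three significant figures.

Allowable shear stress τ_allow = 523/2 = 261.5 MPa.
For a solid shaft τ = 16T/(πd³), so d³ = 16T/(π τ_allow) = 16×1.5900×10^7/(π×261.5) = 309700 mm³.
d = (309700)^(1/3) = 67.65 mm.

d = 67.7 mm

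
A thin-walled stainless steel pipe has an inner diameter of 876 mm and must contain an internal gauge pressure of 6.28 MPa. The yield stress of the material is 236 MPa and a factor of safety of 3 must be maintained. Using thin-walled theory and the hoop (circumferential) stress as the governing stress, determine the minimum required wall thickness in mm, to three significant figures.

t = 35.0 mm

σ_allow = 236/3 = 78.67 MPa.
Hoop stress σ_h = pD/(2t), so t = pD/(2σ_allow) = 6.28×876/(2×78.67) = 34.97 mm.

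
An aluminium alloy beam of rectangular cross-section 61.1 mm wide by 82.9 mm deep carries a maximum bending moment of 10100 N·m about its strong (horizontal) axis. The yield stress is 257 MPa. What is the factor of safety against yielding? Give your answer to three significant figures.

Section modulus S = bh²/6 = 61.1×82.9²/6 = 69980 mm³.
σ = M/S = 1.0100×10^7/69980 = 144.3 MPa.
n = 257/144.3 = 1.781.

n = 1.78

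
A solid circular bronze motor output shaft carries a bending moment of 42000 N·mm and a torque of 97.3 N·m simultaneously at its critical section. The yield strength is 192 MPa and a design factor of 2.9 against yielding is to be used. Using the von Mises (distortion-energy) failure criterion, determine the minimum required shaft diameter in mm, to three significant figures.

d = 24.4 mm

σ_allow = σ_y/n = 192/2.9 = 66.21 MPa.
For a solid shaft σ_b = 32M/(πd³) and τ = 16T/(πd³), so the von Mises stress is σ' = (16/πd³)·√(4M²+3T²).
√(4M²+3T²) = √(4×(42000)² + 3×(97300)²) = 188300 N·mm.
d³ = 16×188300/(π×66.21) = 14490 mm³.
d = 24.38 mm.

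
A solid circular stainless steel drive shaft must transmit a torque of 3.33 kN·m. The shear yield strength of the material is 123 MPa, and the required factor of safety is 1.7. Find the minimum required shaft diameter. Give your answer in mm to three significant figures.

Allowable shear stress τ_allow = 123/1.7 = 72.35 MPa.
For a solid shaft τ = 16T/(πd³), so d³ = 16T/(π τ_allow) = 16×3330000/(π×72.35) = 234400 mm³.
d = (234400)^(1/3) = 61.66 mm.

d = 61.7 mm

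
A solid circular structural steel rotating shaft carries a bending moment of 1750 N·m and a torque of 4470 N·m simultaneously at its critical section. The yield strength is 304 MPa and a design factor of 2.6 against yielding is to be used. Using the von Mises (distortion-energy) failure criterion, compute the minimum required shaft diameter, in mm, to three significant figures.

σ_allow = σ_y/n = 304/2.6 = 116.9 MPa.
For a solid shaft σ_b = 32M/(πd³) and τ = 16T/(πd³), so the von Mises stress is σ' = (16/πd³)·√(4M²+3T²).
√(4M²+3T²) = √(4×(1.750×10^6)² + 3×(4.470×10^6)²) = 8.497×10^6 N·mm.
d³ = 16×8.497×10^6/(π×116.9) = 370100 mm³.
d = 71.80 mm.

d = 71.8 mm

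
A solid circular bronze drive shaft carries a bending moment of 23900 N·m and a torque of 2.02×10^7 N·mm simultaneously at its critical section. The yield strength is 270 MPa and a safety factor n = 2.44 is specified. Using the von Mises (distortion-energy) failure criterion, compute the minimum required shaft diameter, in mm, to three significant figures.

σ_allow = σ_y/n = 270/2.44 = 110.7 MPa.
For a solid shaft σ_b = 32M/(πd³) and τ = 16T/(πd³), so the von Mises stress is σ' = (16/πd³)·√(4M²+3T²).
√(4M²+3T²) = √(4×(2.390×10^7)² + 3×(2.020×10^7)²) = 5.924×10^7 N·mm.
d³ = 16×5.924×10^7/(π×110.7) = 2.726×10^6 mm³.
d = 139.7 mm.

d = 140 mm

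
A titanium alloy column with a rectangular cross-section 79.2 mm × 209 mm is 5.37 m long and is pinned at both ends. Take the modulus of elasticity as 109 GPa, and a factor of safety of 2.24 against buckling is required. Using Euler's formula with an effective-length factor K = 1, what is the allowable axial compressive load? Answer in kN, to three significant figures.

Buckling occurs about the weak axis: I_min = h·b³/12 = 209×79.2³/12 = 8.652×10^6 mm⁴ (b = 79.2 mm is the smaller dimension).
Effective length L_e = KL = 1×5.37 m = 5370 mm.
Euler critical load P_cr = π²EI/L_e² = π²×109000×8.652×10^6/5370² = 322800 N.
P_allow = P_cr/n = 322800/2.24 = 144100 N.

P_allow = 144 kN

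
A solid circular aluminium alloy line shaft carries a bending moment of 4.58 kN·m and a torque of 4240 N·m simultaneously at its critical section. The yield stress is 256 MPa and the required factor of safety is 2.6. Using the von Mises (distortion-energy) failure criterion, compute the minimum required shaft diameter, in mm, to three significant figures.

σ_allow = σ_y/n = 256/2.6 = 98.46 MPa.
For a solid shaft σ_b = 32M/(πd³) and τ = 16T/(πd³), so the von Mises stress is σ' = (16/πd³)·√(4M²+3T²).
√(4M²+3T²) = √(4×(4.580×10^6)² + 3×(4.240×10^6)²) = 1.174×10^7 N·mm.
d³ = 16×1.174×10^7/(π×98.46) = 607300 mm³.
d = 84.68 mm.

d = 84.7 mm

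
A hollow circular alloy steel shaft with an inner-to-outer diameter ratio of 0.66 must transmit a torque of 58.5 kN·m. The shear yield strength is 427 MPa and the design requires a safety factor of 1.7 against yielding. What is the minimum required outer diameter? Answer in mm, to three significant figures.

τ_allow = 427/1.7 = 251.2 MPa.
For a hollow shaft τ = 16T/[πd_o³(1−k⁴)] with k = 0.66, so 1−k⁴ = 0.8103.
d_o³ = 16T/[π τ_allow (1−k⁴)] = 16×5.8500×10^7/(π×251.2×0.8103) = 1.464×10^6 mm³.
d_o = 113.5 mm.

d_o = 114 mm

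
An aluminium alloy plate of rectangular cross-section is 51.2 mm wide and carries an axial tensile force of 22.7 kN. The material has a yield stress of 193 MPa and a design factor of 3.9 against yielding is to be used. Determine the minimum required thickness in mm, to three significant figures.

σ_allow = 193/3.9 = 49.49 MPa.
Required area A = F/σ_allow = 22700/49.49 = 458.7 mm².
t = A/w = 458.7/51.2 = 8.959 mm.

t = 8.96 mm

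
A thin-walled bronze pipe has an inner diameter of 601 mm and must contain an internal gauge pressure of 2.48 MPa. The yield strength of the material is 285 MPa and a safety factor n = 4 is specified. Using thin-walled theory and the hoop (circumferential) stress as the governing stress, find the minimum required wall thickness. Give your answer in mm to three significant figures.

σ_allow = 285/4 = 71.25 MPa.
Hoop stress σ_h = pD/(2t), so t = pD/(2σ_allow) = 2.48×601/(2×71.25) = 10.46 mm.

t = 10.5 mm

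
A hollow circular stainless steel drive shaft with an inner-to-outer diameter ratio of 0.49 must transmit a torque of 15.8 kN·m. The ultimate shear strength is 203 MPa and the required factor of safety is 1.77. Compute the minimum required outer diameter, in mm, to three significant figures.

τ_allow = 203/1.77 = 114.7 MPa.
For a hollow shaft τ = 16T/[πd_o³(1−k⁴)] with k = 0.49, so 1−k⁴ = 0.9424.
d_o³ = 16T/[π τ_allow (1−k⁴)] = 16×1.5800×10^7/(π×114.7×0.9424) = 744500 mm³.
d_o = 90.64 mm.

d_o = 90.6 mm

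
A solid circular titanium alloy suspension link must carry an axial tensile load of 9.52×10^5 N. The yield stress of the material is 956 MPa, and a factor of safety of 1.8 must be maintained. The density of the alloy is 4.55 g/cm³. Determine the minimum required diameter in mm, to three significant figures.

Allowable stress σ_allow = 956/1.8 = 531.1 MPa.
Required area A = F/σ_allow = 952000/531.1 = 1792 mm².
A = πd²/4 → d = √(4A/π) = 47.77 mm.

d = 47.8 mm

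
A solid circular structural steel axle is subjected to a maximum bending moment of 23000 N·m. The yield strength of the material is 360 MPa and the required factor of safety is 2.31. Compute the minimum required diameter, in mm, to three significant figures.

d = 115 mm

σ_allow = 360/2.31 = 155.8 MPa.
For a solid circular section σ = 32M/(πd³), so d³ = 32M/(π σ_allow) = 32×2.3000×10^7/(π×155.8) = 1.503×10^6 mm³.
d = 114.6 mm.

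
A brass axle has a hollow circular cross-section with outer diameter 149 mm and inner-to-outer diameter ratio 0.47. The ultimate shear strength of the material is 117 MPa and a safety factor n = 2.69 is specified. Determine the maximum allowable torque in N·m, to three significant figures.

τ_allow = 117/2.69 = 43.49 MPa.
For a hollow shaft T_allow = τ_allow·πd_o³(1−k⁴)/16 with 1−k⁴ = 0.9512, so πd_o³(1−k⁴)/16 = 617800 mm³.
T_allow = 43.49×617800 = 2.687×10^7 N·mm = 26870 N·m.

T_allow = 26900 N·m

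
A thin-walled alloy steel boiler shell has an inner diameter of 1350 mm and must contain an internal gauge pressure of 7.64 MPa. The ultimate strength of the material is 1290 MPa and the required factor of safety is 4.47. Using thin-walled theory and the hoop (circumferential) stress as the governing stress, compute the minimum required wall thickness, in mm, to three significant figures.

σ_allow = 1290/4.47 = 288.6 MPa.
Hoop stress σ_h = pD/(2t), so t = pD/(2σ_allow) = 7.64×1350/(2×288.6) = 17.87 mm.

t = 17.9 mm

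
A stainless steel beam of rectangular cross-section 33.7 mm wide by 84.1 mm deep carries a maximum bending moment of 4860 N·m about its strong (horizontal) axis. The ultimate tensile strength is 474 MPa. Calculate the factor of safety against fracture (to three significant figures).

Section modulus S = bh²/6 = 33.7×84.1²/6 = 39730 mm³.
σ = M/S = 4860000/39730 = 122.3 MPa.
n = 474/122.3 = 3.874.

n = 3.87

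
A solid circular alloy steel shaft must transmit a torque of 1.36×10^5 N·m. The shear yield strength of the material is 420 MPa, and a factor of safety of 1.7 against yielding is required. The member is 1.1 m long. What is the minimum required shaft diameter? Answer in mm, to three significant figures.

d = 141 mm

Allowable shear stress τ_allow = 420/1.7 = 247.1 MPa.
For a solid shaft τ = 16T/(πd³), so d³ = 16T/(π τ_allow) = 16×1.3600×10^8/(π×247.1) = 2.804×10^6 mm³.
d = (2.804×10^6)^(1/3) = 141.0 mm.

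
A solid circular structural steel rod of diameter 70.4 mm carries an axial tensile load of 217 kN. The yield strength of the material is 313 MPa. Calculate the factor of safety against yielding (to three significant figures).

A = πd²/4 = 3893 mm².
σ = F/A = 217000/3893 = 55.75 MPa.
n = 313/55.75 = 5.615.

n = 5.61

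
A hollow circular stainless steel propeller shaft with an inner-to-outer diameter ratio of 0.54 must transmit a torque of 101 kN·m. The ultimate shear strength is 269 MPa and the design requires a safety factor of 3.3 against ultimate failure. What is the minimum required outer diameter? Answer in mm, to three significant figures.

τ_allow = 269/3.3 = 81.52 MPa.
For a hollow shaft τ = 16T/[πd_o³(1−k⁴)] with k = 0.54, so 1−k⁴ = 0.9150.
d_o³ = 16T/[π τ_allow (1−k⁴)] = 16×1.0100×10^8/(π×81.52×0.9150) = 6.897×10^6 mm³.
d_o = 190.3 mm.

d_o = 190 mm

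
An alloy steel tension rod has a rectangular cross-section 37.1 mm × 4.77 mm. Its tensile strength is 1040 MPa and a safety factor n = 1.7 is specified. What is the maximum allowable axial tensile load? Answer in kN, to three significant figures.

σ_allow = 1040/1.7 = 611.8 MPa.
A = 37.1×4.77 = 177.0 mm².
F_allow = σ_allow × A = 611.8×177.0 = 108300 N.

F_allow = 108 kN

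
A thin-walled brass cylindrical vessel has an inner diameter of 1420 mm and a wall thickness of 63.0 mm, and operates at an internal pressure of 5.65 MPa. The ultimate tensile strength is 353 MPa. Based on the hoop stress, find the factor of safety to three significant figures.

n = 5.54

σ_h = pD/(2t) = 5.65×1420/(2×63.0) = 63.67 MPa.
n = 353/63.67 = 5.544.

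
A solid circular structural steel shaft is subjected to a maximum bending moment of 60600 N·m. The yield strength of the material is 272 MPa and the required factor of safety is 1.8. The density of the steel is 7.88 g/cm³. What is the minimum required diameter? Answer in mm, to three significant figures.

d = 160 mm

σ_allow = 272/1.8 = 151.1 MPa.
For a solid circular section σ = 32M/(πd³), so d³ = 32M/(π σ_allow) = 32×6.0600×10^7/(π×151.1) = 4.085×10^6 mm³.
d = 159.9 mm.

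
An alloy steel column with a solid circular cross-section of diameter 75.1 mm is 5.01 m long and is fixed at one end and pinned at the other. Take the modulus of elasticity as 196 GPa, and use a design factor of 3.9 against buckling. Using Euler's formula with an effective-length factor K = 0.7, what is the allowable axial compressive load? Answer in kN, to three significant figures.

I = πd⁴/64 = π×75.1⁴/64 = 1.561×10^6 mm⁴.
Effective length L_e = KL = 0.7×5.01 m = 3507 mm.
Euler critical load P_cr = π²EI/L_e² = π²×196000×1.561×10^6/3507² = 245600 N.
P_allow = P_cr/n = 245600/3.9 = 62970 N.

P_allow = 63.0 kN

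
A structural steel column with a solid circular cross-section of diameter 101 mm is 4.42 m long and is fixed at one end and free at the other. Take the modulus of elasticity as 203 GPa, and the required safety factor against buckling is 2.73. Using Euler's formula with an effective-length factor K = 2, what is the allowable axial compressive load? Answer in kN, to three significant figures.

P_allow = 48.0 kN

I = πd⁴/64 = π×101⁴/64 = 5.108×10^6 mm⁴.
Effective length L_e = KL = 2×4.42 m = 8840 mm.
Euler critical load P_cr = π²EI/L_e² = π²×203000×5.108×10^6/8840² = 131000 N.
P_allow = P_cr/n = 131000/2.73 = 47970 N.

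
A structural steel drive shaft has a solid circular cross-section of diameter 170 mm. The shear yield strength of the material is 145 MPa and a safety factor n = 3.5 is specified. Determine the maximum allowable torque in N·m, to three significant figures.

τ_allow = 145/3.5 = 41.43 MPa.
For a solid shaft T_allow = τ_allow·πd³/16; πd³/16 = π×170³/16 = 964700 mm³.
T_allow = 41.43×964700 = 3.996×10^7 N·mm = 39960 N·m.

T_allow = 40000 N·m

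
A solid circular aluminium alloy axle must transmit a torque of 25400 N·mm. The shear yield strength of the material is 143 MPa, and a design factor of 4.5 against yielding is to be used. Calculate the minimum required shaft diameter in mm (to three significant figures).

Allowable shear stress τ_allow = 143/4.5 = 31.78 MPa.
For a solid shaft τ = 16T/(πd³), so d³ = 16T/(π τ_allow) = 16×25400/(π×31.78) = 4071 mm³.
d = (4071)^(1/3) = 15.97 mm.

d = 16.0 mm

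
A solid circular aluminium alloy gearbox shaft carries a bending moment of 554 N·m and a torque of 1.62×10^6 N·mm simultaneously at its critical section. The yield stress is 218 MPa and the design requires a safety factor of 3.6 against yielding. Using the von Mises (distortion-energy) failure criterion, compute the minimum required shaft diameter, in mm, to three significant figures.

σ_allow = σ_y/n = 218/3.6 = 60.56 MPa.
For a solid shaft σ_b = 32M/(πd³) and τ = 16T/(πd³), so the von Mises stress is σ' = (16/πd³)·√(4M²+3T²).
√(4M²+3T²) = √(4×(554000)² + 3×(1.620×10^6)²) = 3.017×10^6 N·mm.
d³ = 16×3.017×10^6/(π×60.56) = 253700 mm³.
d = 63.31 mm.

d = 63.3 mm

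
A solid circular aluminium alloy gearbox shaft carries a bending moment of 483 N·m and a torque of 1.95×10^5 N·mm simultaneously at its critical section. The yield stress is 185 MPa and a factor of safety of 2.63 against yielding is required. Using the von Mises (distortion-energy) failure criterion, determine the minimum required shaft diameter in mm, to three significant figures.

d = 42.0 mm

σ_allow = σ_y/n = 185/2.63 = 70.34 MPa.
For a solid shaft σ_b = 32M/(πd³) and τ = 16T/(πd³), so the von Mises stress is σ' = (16/πd³)·√(4M²+3T²).
√(4M²+3T²) = √(4×(483000)² + 3×(195000)²) = 1.023×10^6 N·mm.
d³ = 16×1.023×10^6/(π×70.34) = 74090 mm³.
d = 42.00 mm.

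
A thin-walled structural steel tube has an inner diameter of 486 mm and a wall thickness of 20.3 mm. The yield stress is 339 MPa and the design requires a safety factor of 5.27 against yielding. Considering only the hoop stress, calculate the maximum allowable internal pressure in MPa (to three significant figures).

σ_allow = 339/5.27 = 64.33 MPa.
σ_h = pD/(2t) → p_allow = 2σ_allow t/D = 2×64.33×20.3/486 = 5.374 MPa.

p_allow = 5.37 MPa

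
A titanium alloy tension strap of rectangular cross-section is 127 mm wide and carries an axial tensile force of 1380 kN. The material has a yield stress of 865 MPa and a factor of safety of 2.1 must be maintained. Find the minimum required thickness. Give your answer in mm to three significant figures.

σ_allow = 865/2.1 = 411.9 MPa.
Required area A = F/σ_allow = 1380000/411.9 = 3350 mm².
t = A/w = 3350/127 = 26.38 mm.

t = 26.4 mm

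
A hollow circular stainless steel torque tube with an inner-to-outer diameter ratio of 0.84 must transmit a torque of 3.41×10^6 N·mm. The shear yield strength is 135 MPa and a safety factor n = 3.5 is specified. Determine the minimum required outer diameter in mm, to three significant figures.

d_o = 96.4 mm

τ_allow = 135/3.5 = 38.57 MPa.
For a hollow shaft τ = 16T/[πd_o³(1−k⁴)] with k = 0.84, so 1−k⁴ = 0.5021.
d_o³ = 16T/[π τ_allow (1−k⁴)] = 16×3410000/(π×38.57×0.5021) = 896700 mm³.
d_o = 96.43 mm.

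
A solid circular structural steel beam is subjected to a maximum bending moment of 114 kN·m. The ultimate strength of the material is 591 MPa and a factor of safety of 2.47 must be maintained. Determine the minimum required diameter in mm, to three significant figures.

d = 169 mm

σ_allow = 591/2.47 = 239.3 MPa.
For a solid circular section σ = 32M/(πd³), so d³ = 32M/(π σ_allow) = 32×1.1400×10^8/(π×239.3) = 4.853×10^6 mm³.
d = 169.3 mm.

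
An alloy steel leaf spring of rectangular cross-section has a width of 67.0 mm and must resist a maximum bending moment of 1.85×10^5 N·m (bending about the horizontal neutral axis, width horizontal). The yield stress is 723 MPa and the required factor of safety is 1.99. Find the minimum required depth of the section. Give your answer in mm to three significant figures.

h = 214 mm

σ_allow = 723/1.99 = 363.3 MPa.
For a rectangular section σ = 6M/(bh²), so h² = 6M/(b σ_allow) = 6×1.8500×10^8/(67.0×363.3) = 45600 mm².
h = 213.5 mm.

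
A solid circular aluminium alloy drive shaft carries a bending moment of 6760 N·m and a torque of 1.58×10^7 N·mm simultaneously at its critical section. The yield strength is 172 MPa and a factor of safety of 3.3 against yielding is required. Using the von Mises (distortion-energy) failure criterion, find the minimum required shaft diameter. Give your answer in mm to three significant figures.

σ_allow = σ_y/n = 172/3.3 = 52.12 MPa.
For a solid shaft σ_b = 32M/(πd³) and τ = 16T/(πd³), so the von Mises stress is σ' = (16/πd³)·√(4M²+3T²).
√(4M²+3T²) = √(4×(6.760×10^6)² + 3×(1.580×10^7)²) = 3.052×10^7 N·mm.
d³ = 16×3.052×10^7/(π×52.12) = 2.983×10^6 mm³.
d = 143.9 mm.

d = 144 mm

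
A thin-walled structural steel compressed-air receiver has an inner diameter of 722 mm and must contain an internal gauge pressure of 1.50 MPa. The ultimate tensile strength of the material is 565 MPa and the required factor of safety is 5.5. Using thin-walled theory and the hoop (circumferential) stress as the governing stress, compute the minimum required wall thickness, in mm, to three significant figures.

t = 5.27 mm

σ_allow = 565/5.5 = 102.7 MPa.
Hoop stress σ_h = pD/(2t), so t = pD/(2σ_allow) = 1.50×722/(2×102.7) = 5.271 mm.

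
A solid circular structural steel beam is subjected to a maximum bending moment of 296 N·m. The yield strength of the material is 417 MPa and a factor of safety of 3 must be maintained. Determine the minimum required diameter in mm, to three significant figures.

d = 27.9 mm

σ_allow = 417/3 = 139.0 MPa.
For a solid circular section σ = 32M/(πd³), so d³ = 32M/(π σ_allow) = 32×296000/(π×139.0) = 21690 mm³.
d = 27.89 mm.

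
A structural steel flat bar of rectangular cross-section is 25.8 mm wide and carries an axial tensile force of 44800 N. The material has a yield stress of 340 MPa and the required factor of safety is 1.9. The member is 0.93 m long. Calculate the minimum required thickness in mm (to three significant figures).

t = 9.70 mm

σ_allow = 340/1.9 = 178.9 MPa.
Required area A = F/σ_allow = 44800/178.9 = 250.4 mm².
t = A/w = 250.4/25.8 = 9.704 mm.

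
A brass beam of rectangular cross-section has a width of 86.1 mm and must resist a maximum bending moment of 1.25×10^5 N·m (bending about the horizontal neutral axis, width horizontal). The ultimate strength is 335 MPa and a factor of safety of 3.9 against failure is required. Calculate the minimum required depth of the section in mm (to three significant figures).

h = 318 mm

σ_allow = 335/3.9 = 85.90 MPa.
For a rectangular section σ = 6M/(bh²), so h² = 6M/(b σ_allow) = 6×1.2500×10^8/(86.1×85.90) = 101400 mm².
h = 318.4 mm.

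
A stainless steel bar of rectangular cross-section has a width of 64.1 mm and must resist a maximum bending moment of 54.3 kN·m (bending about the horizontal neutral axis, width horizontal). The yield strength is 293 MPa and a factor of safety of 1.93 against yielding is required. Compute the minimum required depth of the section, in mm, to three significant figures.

h = 183 mm

σ_allow = 293/1.93 = 151.8 MPa.
For a rectangular section σ = 6M/(bh²), so h² = 6M/(b σ_allow) = 6×5.4300×10^7/(64.1×151.8) = 33480 mm².
h = 183.0 mm.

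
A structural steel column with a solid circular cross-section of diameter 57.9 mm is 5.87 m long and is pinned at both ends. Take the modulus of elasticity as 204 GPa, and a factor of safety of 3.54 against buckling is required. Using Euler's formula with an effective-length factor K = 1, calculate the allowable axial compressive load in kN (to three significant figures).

I = πd⁴/64 = π×57.9⁴/64 = 551700 mm⁴.
Effective length L_e = KL = 1×5.87 m = 5870 mm.
Euler critical load P_cr = π²EI/L_e² = π²×204000×551700/5870² = 32240 N.
P_allow = P_cr/n = 32240/3.54 = 9106 N.

P_allow = 9.11 kN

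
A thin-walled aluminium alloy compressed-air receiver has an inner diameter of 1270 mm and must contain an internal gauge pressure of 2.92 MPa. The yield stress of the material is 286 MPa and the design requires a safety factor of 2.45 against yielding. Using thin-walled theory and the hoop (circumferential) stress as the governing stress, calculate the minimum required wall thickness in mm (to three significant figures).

t = 15.9 mm

σ_allow = 286/2.45 = 116.7 MPa.
Hoop stress σ_h = pD/(2t), so t = pD/(2σ_allow) = 2.92×1270/(2×116.7) = 15.88 mm.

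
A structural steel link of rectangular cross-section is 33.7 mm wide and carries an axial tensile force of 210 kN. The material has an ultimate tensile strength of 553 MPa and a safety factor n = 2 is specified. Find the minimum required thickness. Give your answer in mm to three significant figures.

t = 22.5 mm

σ_allow = 553/2 = 276.5 MPa.
Required area A = F/σ_allow = 210000/276.5 = 759.5 mm².
t = A/w = 759.5/33.7 = 22.54 mm.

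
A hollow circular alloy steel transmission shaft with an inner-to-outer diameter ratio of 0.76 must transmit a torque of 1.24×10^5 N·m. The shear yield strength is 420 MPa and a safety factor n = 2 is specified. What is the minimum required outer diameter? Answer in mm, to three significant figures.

τ_allow = 420/2 = 210.0 MPa.
For a hollow shaft τ = 16T/[πd_o³(1−k⁴)] with k = 0.76, so 1−k⁴ = 0.6664.
d_o³ = 16T/[π τ_allow (1−k⁴)] = 16×1.2400×10^8/(π×210.0×0.6664) = 4.513×10^6 mm³.
d_o = 165.3 mm.

d_o = 165 mm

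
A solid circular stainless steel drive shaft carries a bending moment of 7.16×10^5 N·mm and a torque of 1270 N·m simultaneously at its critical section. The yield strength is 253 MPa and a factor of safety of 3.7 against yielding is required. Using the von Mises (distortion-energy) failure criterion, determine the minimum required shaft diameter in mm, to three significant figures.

d = 58.0 mm

σ_allow = σ_y/n = 253/3.7 = 68.38 MPa.
For a solid shaft σ_b = 32M/(πd³) and τ = 16T/(πd³), so the von Mises stress is σ' = (16/πd³)·√(4M²+3T²).
√(4M²+3T²) = √(4×(716000)² + 3×(1.270×10^6)²) = 2.625×10^6 N·mm.
d³ = 16×2.625×10^6/(π×68.38) = 195500 mm³.
d = 58.04 mm.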